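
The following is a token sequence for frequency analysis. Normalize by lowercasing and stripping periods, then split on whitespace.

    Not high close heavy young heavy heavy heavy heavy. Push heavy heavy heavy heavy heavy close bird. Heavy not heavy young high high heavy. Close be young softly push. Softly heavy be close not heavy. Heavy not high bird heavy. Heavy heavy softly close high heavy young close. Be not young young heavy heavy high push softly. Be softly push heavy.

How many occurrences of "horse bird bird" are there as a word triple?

0

Scanning the 59 overlapping trigram windows for "horse bird bird":
  (none found)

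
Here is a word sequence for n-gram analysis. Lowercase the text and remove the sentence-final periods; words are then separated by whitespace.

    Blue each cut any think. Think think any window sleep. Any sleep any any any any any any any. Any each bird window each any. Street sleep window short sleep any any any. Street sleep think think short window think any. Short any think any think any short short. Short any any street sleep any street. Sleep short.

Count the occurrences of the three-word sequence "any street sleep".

4

Scanning the 56 overlapping trigram windows for "any street sleep":
  position 25–27: any street sleep
  position 33–35: any street sleep
  position 52–54: any street sleep
  position 55–57: any street sleep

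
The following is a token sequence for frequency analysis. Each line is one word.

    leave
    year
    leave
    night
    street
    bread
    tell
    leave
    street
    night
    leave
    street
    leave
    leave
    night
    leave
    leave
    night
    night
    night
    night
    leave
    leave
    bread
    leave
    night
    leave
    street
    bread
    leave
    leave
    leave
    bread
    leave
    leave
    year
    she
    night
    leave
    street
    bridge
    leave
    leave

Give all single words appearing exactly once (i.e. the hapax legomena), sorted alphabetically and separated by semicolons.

bridge; she; tell

Unigram counts meeting the condition (exactly once (i.e. the hapax legomena)):
  bridge: 1
  she: 1
  tell: 1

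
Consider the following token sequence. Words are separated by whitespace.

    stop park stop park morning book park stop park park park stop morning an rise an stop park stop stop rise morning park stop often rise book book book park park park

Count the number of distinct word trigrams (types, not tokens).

27

32 tokens → 30 trigram windows in total.
Repeated trigrams (each contributes count−1 duplicates):
  park park park: 2
  park stop park: 2
  stop park stop: 2
3 duplicate windows → 30 − 3 = 27 distinct.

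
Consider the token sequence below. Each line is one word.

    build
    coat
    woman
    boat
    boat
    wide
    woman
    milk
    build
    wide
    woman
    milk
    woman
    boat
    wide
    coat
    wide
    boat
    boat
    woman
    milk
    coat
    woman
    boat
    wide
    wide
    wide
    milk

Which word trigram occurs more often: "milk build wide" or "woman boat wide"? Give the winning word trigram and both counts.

"woman boat wide" (2 vs 1)

"milk build wide": 1 occurrence
"woman boat wide": 2 occurrences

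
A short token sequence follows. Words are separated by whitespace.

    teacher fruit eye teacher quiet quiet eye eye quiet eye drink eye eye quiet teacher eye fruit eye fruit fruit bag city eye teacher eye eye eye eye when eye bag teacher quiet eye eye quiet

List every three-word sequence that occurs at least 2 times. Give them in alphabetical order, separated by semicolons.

eye eye eye; eye eye quiet; quiet eye eye

Trigram counts meeting the condition (at least 2 times):
  eye eye eye: 2
  eye eye quiet: 3
  quiet eye eye: 2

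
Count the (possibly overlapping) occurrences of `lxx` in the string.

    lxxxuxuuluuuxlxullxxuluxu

2

Sliding a length-3 window over the 25 characters (23 positions):
  position 1–3: lxx
  position 18–20: lxx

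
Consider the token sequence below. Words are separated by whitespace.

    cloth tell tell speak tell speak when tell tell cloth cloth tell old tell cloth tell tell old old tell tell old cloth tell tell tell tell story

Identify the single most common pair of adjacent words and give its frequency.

Bigram frequencies (highest first):
  tell tell: 7
  cloth tell: 4
  tell old: 3
  tell speak: 2
  tell cloth: 2
  old tell: 2
  … (7 more, each ≤ 1)

"tell tell", 7 times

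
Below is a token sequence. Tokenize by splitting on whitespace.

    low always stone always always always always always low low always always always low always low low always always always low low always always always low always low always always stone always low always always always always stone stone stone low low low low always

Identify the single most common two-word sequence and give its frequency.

"always always", 14 times

Bigram frequencies (highest first):
  always always: 14
  low always: 9
  always low: 7
  low low: 6
  always stone: 3
  stone always: 2
  … (2 more, each ≤ 2)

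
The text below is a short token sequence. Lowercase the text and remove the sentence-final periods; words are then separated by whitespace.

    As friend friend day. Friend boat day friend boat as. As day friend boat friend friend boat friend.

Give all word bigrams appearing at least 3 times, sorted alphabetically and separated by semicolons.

Bigram counts meeting the condition (at least 3 times):
  day friend: 3
  friend boat: 4

day friend; friend boat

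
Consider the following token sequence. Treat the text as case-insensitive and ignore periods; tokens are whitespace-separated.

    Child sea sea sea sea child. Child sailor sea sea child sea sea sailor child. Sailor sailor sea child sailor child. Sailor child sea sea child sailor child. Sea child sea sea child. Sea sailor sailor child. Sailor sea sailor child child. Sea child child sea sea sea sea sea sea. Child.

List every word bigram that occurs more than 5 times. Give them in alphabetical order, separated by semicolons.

Bigram counts meeting the condition (more than 5 times):
  child sailor: 6
  child sea: 8
  sailor child: 6
  sea child: 8
  sea sea: 12

child sailor; child sea; sailor child; sea child; sea sea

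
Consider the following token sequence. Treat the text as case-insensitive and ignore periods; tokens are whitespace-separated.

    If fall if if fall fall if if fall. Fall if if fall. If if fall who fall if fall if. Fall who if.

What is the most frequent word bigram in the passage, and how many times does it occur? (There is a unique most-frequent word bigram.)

"if fall", 7 times

Bigram frequencies (highest first):
  if fall: 7
  fall if: 6
  if if: 4
  fall fall: 2
  fall who: 2
  who fall: 1
  … (1 more, each ≤ 1)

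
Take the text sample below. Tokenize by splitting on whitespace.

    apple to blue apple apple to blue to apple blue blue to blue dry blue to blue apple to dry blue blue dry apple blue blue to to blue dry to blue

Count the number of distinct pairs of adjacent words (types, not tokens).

14

32 tokens → 31 bigram windows in total.
Repeated bigrams (each contributes count−1 duplicates):
  to blue: 6
  blue to: 4
  apple to: 3
  blue blue: 3
  blue dry: 3
  apple blue: 2
  blue apple: 2
  dry blue: 2
17 duplicate windows → 31 − 17 = 14 distinct.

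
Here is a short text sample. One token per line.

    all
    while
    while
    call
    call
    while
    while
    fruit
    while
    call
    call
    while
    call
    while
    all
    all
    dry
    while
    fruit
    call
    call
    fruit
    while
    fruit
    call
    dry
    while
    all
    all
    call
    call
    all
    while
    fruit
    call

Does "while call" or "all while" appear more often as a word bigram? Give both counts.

"while call": 3 occurrences
"all while": 2 occurrences

"while call" (3 vs 2)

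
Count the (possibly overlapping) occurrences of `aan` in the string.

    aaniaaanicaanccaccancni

Sliding a length-3 window over the 23 characters (21 positions):
  position 1–3: aan
  position 6–8: aan
  position 11–13: aan

3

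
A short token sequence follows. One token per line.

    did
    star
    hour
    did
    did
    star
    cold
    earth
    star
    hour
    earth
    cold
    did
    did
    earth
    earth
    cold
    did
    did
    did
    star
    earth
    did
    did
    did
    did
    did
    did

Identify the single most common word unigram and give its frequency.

"did", 14 times

Unigram frequencies (highest first):
  did: 14
  earth: 5
  star: 4
  cold: 3
  hour: 2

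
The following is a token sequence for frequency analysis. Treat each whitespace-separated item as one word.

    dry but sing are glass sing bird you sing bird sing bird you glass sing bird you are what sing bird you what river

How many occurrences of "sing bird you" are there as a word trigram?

Scanning the 22 overlapping trigram windows for "sing bird you":
  position 6–8: sing bird you
  position 11–13: sing bird you
  position 15–17: sing bird you
  position 20–22: sing bird you

4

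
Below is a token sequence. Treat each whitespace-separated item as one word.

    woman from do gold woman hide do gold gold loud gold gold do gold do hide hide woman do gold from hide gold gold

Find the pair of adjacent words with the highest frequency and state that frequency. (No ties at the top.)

"do gold", 4 times

Bigram frequencies (highest first):
  do gold: 4
  gold gold: 3
  gold do: 2
  woman from: 1
  from do: 1
  gold woman: 1
  … (11 more, each ≤ 1)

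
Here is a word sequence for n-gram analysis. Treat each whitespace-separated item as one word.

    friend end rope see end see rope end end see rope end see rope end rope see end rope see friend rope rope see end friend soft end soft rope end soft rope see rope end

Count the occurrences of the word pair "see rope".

Scanning the 35 overlapping bigram windows for "see rope":
  position 6–7: see rope
  position 10–11: see rope
  position 13–14: see rope
  position 34–35: see rope

4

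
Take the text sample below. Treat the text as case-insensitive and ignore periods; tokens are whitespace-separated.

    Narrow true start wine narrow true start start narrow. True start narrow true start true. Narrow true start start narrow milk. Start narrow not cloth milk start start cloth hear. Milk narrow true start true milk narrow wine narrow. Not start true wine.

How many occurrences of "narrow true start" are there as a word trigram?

Scanning the 41 overlapping trigram windows for "narrow true start":
  position 1–3: narrow true start
  position 5–7: narrow true start
  position 9–11: narrow true start
  position 12–14: narrow true start
  position 16–18: narrow true start
  position 32–34: narrow true start

6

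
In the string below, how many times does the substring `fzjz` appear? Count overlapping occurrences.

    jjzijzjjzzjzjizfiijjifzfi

0

Sliding a length-4 window over the 25 characters (22 positions):
  (no match at any position)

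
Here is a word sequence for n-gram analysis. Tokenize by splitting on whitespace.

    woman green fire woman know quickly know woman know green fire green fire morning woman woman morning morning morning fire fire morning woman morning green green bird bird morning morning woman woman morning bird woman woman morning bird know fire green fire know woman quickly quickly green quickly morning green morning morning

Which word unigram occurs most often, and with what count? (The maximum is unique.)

Unigram frequencies (highest first):
  morning: 13
  woman: 11
  green: 8
  fire: 7
  know: 5
  quickly: 4
  … (1 more, each ≤ 4)

"morning", 13 times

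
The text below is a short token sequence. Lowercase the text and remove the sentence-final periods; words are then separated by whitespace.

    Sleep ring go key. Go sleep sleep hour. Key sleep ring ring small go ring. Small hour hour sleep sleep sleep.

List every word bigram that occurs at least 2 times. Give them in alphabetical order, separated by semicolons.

Bigram counts meeting the condition (at least 2 times):
  ring small: 2
  sleep ring: 2
  sleep sleep: 3

ring small; sleep ring; sleep sleep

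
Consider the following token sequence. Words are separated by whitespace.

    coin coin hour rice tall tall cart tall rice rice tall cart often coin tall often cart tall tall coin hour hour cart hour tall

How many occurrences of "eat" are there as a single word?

0

Scanning the 25 tokens for "eat":
  (none found)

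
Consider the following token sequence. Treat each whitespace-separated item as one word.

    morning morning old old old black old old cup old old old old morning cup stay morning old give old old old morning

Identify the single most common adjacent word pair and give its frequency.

"old old", 8 times

Bigram frequencies (highest first):
  old old: 8
  morning old: 2
  old morning: 2
  morning morning: 1
  old black: 1
  black old: 1
  … (7 more, each ≤ 1)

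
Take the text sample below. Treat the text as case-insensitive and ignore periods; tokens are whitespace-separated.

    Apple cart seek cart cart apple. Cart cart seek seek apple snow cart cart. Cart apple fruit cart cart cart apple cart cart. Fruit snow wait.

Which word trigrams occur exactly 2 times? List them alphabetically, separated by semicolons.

apple cart cart; cart apple cart; cart cart cart

Trigram counts meeting the condition (exactly 2 times):
  apple cart cart: 2
  cart apple cart: 2
  cart cart cart: 2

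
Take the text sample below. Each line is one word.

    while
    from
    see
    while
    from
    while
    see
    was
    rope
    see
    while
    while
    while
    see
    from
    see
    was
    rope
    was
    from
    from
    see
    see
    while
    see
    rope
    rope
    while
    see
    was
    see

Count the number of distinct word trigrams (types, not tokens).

31 tokens → 29 trigram windows in total.
Repeated trigrams (each contributes count−1 duplicates):
  see was rope: 2
  while see was: 2
2 duplicate windows → 29 − 2 = 27 distinct.

27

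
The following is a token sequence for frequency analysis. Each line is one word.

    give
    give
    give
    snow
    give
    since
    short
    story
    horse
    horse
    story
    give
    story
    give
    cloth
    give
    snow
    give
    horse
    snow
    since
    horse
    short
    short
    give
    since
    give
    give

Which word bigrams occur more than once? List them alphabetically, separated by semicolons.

Bigram counts meeting the condition (more than once):
  give give: 3
  give since: 2
  give snow: 2
  snow give: 2
  story give: 2

give give; give since; give snow; snow give; story give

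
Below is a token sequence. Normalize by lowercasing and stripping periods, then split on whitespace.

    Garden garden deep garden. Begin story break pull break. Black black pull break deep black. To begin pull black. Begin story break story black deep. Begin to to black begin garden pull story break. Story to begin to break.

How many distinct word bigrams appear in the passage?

39 tokens → 38 bigram windows in total.
Repeated bigrams (each contributes count−1 duplicates):
  story break: 3
  begin story: 2
  begin to: 2
  black begin: 2
  break story: 2
  pull break: 2
  to begin: 2
8 duplicate windows → 38 − 8 = 30 distinct.

30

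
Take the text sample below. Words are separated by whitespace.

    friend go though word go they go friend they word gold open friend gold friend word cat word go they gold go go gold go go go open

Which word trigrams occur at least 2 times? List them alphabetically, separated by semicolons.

gold go go; word go they

Trigram counts meeting the condition (at least 2 times):
  gold go go: 2
  word go they: 2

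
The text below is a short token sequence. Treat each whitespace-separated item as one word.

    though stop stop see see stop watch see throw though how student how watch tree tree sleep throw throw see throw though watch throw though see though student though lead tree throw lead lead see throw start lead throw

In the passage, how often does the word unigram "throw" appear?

Scanning the 39 tokens for "throw":
  position 9: throw
  position 18: throw
  position 19: throw
  position 21: throw
  position 24: throw
  position 32: throw
  position 36: throw
  position 39: throw

8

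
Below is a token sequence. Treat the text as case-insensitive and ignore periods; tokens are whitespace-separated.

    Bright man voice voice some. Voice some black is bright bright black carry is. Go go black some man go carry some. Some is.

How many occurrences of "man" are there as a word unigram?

2

Scanning the 24 tokens for "man":
  position 2: man
  position 19: man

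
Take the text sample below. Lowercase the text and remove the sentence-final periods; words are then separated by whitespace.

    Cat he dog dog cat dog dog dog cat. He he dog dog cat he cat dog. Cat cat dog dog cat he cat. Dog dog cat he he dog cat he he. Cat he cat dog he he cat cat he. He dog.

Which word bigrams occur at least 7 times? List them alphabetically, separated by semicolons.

Bigram counts meeting the condition (at least 7 times):
  cat he: 8
  dog cat: 7

cat he; dog cat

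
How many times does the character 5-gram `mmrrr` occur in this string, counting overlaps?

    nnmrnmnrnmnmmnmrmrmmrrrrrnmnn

1

Sliding a length-5 window over the 29 characters (25 positions):
  position 19–23: mmrrr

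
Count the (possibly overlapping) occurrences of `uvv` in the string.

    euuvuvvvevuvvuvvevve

Sliding a length-3 window over the 20 characters (18 positions):
  position 5–7: uvv
  position 11–13: uvv
  position 14–16: uvv

3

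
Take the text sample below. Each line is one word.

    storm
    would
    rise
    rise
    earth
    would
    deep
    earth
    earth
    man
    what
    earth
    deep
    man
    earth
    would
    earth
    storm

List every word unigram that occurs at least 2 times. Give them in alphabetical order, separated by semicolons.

deep; earth; man; rise; storm; would

Unigram counts meeting the condition (at least 2 times):
  deep: 2
  earth: 6
  man: 2
  rise: 2
  storm: 2
  would: 3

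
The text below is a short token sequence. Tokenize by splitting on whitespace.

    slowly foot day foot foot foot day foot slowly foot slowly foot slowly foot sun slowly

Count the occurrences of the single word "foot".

8

Scanning the 16 tokens for "foot":
  position 2: foot
  position 4: foot
  position 5: foot
  position 6: foot
  position 8: foot
  position 10: foot
  position 12: foot
  position 14: foot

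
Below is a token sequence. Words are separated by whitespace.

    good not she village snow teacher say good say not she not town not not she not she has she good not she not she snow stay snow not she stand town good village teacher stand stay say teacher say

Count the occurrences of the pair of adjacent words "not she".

Scanning the 39 overlapping bigram windows for "not she":
  position 2–3: not she
  position 10–11: not she
  position 15–16: not she
  position 17–18: not she
  position 22–23: not she
  position 24–25: not she
  position 29–30: not she

7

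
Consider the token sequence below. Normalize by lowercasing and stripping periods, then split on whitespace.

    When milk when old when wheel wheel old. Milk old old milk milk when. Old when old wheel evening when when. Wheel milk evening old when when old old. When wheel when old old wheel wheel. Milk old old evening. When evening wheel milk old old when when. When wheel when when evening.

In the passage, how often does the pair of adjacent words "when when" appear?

5

Scanning the 52 overlapping bigram windows for "when when":
  position 20–21: when when
  position 26–27: when when
  position 47–48: when when
  position 48–49: when when
  position 51–52: when when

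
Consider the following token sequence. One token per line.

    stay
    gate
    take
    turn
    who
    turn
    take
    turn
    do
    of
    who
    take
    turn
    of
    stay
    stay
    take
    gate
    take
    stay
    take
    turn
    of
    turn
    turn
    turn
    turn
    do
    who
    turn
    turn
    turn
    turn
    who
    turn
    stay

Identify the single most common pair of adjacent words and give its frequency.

Bigram frequencies (highest first):
  turn turn: 6
  take turn: 4
  who turn: 3
  gate take: 2
  turn who: 2
  turn do: 2
  … (14 more, each ≤ 2)

"turn turn", 6 times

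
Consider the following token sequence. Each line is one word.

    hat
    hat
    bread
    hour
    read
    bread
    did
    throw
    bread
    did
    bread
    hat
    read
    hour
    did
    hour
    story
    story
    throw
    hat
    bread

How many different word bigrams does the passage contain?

18

21 tokens → 20 bigram windows in total.
Repeated bigrams (each contributes count−1 duplicates):
  bread did: 2
  hat bread: 2
2 duplicate windows → 20 − 2 = 18 distinct.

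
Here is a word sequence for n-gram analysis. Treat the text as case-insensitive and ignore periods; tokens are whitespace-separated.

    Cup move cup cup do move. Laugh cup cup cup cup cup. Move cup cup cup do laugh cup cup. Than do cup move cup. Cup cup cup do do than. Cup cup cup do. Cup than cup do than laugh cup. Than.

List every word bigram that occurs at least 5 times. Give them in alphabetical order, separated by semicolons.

cup cup; cup do

Bigram counts meeting the condition (at least 5 times):
  cup cup: 13
  cup do: 5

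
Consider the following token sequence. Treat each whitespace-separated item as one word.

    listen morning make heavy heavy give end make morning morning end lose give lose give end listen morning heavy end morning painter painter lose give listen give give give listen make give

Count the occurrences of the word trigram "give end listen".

Scanning the 30 overlapping trigram windows for "give end listen":
  position 15–17: give end listen

1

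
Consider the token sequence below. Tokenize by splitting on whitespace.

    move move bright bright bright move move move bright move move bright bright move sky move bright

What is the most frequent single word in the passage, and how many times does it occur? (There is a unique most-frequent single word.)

"move", 9 times

Unigram frequencies (highest first):
  move: 9
  bright: 7
  sky: 1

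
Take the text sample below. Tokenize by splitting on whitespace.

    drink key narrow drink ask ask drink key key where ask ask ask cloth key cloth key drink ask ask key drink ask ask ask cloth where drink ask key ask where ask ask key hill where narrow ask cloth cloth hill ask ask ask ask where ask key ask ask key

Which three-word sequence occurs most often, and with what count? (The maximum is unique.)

Trigram frequencies (highest first):
  ask ask ask: 4
  drink ask ask: 3
  ask ask key: 3
  where ask ask: 2
  ask ask cloth: 2
  key drink ask: 2
  … (32 more, each ≤ 2)

"ask ask ask", 4 times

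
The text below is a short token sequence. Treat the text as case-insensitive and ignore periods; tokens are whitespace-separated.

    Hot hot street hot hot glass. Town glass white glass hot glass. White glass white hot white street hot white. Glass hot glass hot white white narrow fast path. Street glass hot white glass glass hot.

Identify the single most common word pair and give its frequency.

"glass hot", 5 times

Bigram frequencies (highest first):
  glass hot: 5
  white glass: 4
  hot white: 4
  hot glass: 3
  glass white: 3
  hot hot: 2
  … (13 more, each ≤ 2)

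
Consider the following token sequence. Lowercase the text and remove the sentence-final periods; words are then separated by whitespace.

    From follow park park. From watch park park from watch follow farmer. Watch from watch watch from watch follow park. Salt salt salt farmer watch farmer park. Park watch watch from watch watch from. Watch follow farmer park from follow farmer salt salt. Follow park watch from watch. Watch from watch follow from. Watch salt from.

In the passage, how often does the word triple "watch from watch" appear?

6

Scanning the 54 overlapping trigram windows for "watch from watch":
  position 13–15: watch from watch
  position 16–18: watch from watch
  position 30–32: watch from watch
  position 33–35: watch from watch
  position 46–48: watch from watch
  position 49–51: watch from watch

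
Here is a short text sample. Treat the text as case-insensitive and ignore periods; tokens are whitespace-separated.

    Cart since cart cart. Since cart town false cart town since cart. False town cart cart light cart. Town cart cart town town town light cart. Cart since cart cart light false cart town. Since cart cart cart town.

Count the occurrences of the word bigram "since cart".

5

Scanning the 38 overlapping bigram windows for "since cart":
  position 2–3: since cart
  position 5–6: since cart
  position 11–12: since cart
  position 28–29: since cart
  position 35–36: since cart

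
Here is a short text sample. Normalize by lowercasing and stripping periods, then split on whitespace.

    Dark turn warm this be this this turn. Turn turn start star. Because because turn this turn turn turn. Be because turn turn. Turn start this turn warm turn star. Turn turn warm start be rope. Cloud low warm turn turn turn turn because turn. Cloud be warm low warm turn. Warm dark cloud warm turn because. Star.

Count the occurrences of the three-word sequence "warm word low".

Scanning the 56 overlapping trigram windows for "warm word low":
  (none found)

0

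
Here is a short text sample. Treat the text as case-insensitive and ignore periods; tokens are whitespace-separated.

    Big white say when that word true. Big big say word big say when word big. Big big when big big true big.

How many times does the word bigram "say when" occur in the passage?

2

Scanning the 22 overlapping bigram windows for "say when":
  position 3–4: say when
  position 13–14: say when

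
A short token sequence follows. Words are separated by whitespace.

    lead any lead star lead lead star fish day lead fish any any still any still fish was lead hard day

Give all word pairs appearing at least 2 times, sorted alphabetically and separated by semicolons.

any still; lead star

Bigram counts meeting the condition (at least 2 times):
  any still: 2
  lead star: 2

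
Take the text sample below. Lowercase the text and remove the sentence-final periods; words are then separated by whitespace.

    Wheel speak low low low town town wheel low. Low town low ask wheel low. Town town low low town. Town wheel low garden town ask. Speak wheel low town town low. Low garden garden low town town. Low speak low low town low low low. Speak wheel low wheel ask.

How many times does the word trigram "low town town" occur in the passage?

Scanning the 49 overlapping trigram windows for "low town town":
  position 5–7: low town town
  position 15–17: low town town
  position 19–21: low town town
  position 29–31: low town town
  position 36–38: low town town

5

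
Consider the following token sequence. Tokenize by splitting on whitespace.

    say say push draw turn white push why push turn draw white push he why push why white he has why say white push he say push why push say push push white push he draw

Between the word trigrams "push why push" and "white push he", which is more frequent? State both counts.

"white push he" (3 vs 2)

"push why push": 2 occurrences
"white push he": 3 occurrences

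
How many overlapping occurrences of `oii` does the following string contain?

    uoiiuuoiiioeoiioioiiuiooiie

Sliding a length-3 window over the 27 characters (25 positions):
  position 2–4: oii
  position 7–9: oii
  position 13–15: oii
  position 18–20: oii
  position 24–26: oii

5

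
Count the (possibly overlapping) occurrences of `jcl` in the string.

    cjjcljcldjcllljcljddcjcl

Sliding a length-3 window over the 24 characters (22 positions):
  position 3–5: jcl
  position 6–8: jcl
  position 10–12: jcl
  position 15–17: jcl
  position 22–24: jcl

5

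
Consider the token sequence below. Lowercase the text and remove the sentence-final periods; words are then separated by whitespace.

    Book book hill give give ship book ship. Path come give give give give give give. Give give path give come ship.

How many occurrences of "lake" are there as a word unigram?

Scanning the 22 tokens for "lake":
  (none found)

0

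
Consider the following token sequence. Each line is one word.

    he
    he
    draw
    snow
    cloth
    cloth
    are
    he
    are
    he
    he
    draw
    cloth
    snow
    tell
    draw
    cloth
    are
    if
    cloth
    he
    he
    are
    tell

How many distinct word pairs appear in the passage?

24 tokens → 23 bigram windows in total.
Repeated bigrams (each contributes count−1 duplicates):
  he he: 3
  are he: 2
  cloth are: 2
  draw cloth: 2
  he are: 2
  he draw: 2
7 duplicate windows → 23 − 7 = 16 distinct.

16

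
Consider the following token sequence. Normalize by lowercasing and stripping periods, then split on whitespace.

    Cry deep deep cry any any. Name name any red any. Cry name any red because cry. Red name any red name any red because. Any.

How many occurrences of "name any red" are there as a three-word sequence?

4

Scanning the 24 overlapping trigram windows for "name any red":
  position 8–10: name any red
  position 13–15: name any red
  position 19–21: name any red
  position 22–24: name any red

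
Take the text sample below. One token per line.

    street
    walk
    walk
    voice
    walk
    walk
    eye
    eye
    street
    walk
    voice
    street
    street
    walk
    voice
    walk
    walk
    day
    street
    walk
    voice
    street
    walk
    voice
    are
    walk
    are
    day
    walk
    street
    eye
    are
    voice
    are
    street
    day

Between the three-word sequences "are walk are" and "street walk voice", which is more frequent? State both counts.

"street walk voice" (4 vs 1)

"are walk are": 1 occurrence
"street walk voice": 4 occurrences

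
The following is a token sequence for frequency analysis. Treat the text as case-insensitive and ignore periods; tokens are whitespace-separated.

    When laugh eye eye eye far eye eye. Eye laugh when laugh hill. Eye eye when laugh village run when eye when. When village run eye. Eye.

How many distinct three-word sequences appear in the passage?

27 tokens → 25 trigram windows in total.
Repeated trigrams (each contributes count−1 duplicates):
  eye eye eye: 2
1 duplicate windows → 25 − 1 = 24 distinct.

24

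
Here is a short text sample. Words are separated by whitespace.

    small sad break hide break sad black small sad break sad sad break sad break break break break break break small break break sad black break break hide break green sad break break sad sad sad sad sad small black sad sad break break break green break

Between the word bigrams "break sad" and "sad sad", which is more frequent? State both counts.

"break sad": 5 occurrences
"sad sad": 6 occurrences

"sad sad" (6 vs 5)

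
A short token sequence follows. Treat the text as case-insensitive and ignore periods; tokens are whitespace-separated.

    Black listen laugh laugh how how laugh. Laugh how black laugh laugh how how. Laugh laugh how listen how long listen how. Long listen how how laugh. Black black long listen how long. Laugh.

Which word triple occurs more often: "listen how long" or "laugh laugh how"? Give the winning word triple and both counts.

"listen how long": 3 occurrences
"laugh laugh how": 4 occurrences

"laugh laugh how" (4 vs 3)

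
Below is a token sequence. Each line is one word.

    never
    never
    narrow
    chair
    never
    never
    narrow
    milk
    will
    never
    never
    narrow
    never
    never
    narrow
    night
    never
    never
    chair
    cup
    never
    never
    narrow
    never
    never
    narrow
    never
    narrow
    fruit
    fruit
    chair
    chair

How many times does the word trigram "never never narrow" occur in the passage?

6

Scanning the 30 overlapping trigram windows for "never never narrow":
  position 1–3: never never narrow
  position 5–7: never never narrow
  position 10–12: never never narrow
  position 13–15: never never narrow
  position 21–23: never never narrow
  position 24–26: never never narrow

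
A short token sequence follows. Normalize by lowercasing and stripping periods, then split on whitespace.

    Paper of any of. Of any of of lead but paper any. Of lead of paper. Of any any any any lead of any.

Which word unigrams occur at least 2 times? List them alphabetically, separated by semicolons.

any; lead; of; paper

Unigram counts meeting the condition (at least 2 times):
  any: 8
  lead: 3
  of: 9
  paper: 3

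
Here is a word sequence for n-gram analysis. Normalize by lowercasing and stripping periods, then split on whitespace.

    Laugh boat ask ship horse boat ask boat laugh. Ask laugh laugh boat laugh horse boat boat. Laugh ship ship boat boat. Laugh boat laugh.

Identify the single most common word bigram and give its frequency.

"boat laugh", 5 times

Bigram frequencies (highest first):
  boat laugh: 5
  laugh boat: 3
  boat ask: 2
  horse boat: 2
  boat boat: 2
  ask ship: 1
  … (9 more, each ≤ 1)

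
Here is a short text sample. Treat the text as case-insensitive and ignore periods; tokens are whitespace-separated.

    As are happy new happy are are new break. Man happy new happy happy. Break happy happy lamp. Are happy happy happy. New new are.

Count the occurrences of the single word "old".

Scanning the 25 tokens for "old":
  (none found)

0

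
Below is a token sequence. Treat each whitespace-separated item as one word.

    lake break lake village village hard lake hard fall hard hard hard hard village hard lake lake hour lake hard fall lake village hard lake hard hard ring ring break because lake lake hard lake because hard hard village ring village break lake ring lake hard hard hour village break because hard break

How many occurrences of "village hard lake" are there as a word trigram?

3

Scanning the 51 overlapping trigram windows for "village hard lake":
  position 5–7: village hard lake
  position 14–16: village hard lake
  position 23–25: village hard lake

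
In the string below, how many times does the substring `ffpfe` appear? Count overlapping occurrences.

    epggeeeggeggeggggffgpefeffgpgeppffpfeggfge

1

Sliding a length-5 window over the 42 characters (38 positions):
  position 33–37: ffpfe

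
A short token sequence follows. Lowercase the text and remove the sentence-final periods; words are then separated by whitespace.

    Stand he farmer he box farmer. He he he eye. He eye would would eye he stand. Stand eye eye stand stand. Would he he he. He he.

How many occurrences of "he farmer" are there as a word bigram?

1

Scanning the 27 overlapping bigram windows for "he farmer":
  position 2–3: he farmer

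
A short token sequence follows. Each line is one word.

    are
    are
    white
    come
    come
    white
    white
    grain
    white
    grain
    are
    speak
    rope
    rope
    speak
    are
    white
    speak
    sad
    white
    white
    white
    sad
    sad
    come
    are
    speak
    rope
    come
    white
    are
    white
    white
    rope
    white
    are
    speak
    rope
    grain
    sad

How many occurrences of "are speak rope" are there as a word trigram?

3

Scanning the 38 overlapping trigram windows for "are speak rope":
  position 11–13: are speak rope
  position 26–28: are speak rope
  position 36–38: are speak rope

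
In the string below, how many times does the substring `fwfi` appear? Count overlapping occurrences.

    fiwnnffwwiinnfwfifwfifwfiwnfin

3

Sliding a length-4 window over the 30 characters (27 positions):
  position 14–17: fwfi
  position 18–21: fwfi
  position 22–25: fwfi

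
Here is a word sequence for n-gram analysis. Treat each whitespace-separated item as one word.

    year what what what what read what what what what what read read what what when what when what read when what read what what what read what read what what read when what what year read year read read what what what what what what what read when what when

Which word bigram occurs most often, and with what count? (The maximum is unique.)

"what what", 18 times

Bigram frequencies (highest first):
  what what: 18
  what read: 8
  read what: 6
  when what: 5
  what when: 3
  read when: 3
  … (5 more, each ≤ 2)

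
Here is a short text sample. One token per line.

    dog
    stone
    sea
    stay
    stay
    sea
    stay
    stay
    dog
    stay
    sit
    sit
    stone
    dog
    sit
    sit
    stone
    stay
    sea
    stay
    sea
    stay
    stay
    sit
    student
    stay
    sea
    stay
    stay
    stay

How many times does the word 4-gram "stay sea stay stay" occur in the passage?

Scanning the 27 overlapping 4-gram windows for "stay sea stay stay":
  position 5–8: stay sea stay stay
  position 20–23: stay sea stay stay
  position 26–29: stay sea stay stay

3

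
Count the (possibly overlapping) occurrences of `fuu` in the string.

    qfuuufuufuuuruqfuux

4

Sliding a length-3 window over the 19 characters (17 positions):
  position 2–4: fuu
  position 6–8: fuu
  position 9–11: fuu
  position 16–18: fuu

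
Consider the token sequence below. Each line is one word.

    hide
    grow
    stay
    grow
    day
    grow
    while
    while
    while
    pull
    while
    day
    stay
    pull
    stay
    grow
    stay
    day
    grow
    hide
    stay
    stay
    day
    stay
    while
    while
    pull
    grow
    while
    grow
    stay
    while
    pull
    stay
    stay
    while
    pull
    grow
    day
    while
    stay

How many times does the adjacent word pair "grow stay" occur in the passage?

3

Scanning the 40 overlapping bigram windows for "grow stay":
  position 2–3: grow stay
  position 16–17: grow stay
  position 30–31: grow stay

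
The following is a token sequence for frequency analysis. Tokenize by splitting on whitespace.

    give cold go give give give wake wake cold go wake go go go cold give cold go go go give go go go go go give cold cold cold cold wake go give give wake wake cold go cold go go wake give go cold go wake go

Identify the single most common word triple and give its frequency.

Trigram frequencies (highest first):
  go go go: 5
  give cold go: 2
  go give give: 2
  give give wake: 2
  give wake wake: 2
  wake wake cold: 2
  … (25 more, each ≤ 2)

"go go go", 5 times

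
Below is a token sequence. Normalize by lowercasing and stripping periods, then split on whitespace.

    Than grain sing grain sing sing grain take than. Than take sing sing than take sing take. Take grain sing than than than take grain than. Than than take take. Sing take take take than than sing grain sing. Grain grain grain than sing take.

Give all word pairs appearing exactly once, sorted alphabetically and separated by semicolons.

Bigram counts meeting the condition (exactly once):
  grain take: 1
  than grain: 1

grain take; than grain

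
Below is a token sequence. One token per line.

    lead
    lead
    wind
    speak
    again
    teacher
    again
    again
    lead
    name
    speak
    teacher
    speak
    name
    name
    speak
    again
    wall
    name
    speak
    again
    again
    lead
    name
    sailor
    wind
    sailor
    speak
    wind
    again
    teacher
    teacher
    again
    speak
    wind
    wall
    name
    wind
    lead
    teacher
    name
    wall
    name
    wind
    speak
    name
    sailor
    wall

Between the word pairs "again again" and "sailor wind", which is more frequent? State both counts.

"again again": 2 occurrences
"sailor wind": 1 occurrence

"again again" (2 vs 1)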